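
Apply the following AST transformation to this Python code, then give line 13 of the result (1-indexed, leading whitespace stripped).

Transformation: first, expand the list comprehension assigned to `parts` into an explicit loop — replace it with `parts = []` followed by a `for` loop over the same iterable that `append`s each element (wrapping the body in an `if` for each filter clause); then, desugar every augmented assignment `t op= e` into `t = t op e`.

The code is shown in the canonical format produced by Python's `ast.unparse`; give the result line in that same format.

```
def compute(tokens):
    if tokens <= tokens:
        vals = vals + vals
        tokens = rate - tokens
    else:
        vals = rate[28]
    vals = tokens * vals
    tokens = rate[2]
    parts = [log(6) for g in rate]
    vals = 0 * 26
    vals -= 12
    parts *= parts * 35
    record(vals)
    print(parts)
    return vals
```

vals = vals - 12

Transformed code:
def compute(tokens):
    if tokens <= tokens:
        vals = vals + vals
        tokens = rate - tokens
    else:
        vals = rate[28]
    vals = tokens * vals
    tokens = rate[2]
    parts = []
    for g in rate:
        parts.append(log(6))
    vals = 0 * 26
    vals = vals - 12
    parts = parts * (parts * 35)
    record(vals)
    print(parts)
    return vals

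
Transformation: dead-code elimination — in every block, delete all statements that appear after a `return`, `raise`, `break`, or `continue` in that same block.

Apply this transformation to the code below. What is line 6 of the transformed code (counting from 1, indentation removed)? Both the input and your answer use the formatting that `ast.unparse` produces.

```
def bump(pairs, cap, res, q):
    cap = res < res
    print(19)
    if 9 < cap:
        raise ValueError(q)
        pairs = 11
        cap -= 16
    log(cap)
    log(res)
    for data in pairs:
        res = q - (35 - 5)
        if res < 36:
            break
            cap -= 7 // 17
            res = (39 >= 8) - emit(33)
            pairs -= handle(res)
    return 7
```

Transformed code:
def bump(pairs, cap, res, q):
    cap = res < res
    print(19)
    if 9 < cap:
        raise ValueError(q)
    log(cap)
    log(res)
    for data in pairs:
        res = q - (35 - 5)
        if res < 36:
            break
    return 7

log(cap)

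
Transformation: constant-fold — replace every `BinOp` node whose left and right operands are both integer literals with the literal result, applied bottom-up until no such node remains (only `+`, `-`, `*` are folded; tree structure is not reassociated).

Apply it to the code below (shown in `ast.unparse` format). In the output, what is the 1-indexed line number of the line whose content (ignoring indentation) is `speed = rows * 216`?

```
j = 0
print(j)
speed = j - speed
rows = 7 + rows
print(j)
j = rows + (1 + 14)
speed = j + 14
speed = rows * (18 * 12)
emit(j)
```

8

Transformed code:
j = 0
print(j)
speed = j - speed
rows = 7 + rows
print(j)
j = rows + 15
speed = j + 14
speed = rows * 216
emit(j)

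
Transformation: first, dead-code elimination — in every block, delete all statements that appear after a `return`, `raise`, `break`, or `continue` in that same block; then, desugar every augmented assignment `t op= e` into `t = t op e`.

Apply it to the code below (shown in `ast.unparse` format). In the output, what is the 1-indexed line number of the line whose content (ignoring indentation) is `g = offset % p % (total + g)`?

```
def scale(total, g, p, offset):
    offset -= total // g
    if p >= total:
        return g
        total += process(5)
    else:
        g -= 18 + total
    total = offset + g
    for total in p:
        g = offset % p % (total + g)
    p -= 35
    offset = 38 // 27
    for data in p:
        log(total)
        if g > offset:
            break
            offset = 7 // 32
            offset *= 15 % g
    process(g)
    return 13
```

9

Transformed code:
def scale(total, g, p, offset):
    offset = offset - total // g
    if p >= total:
        return g
    else:
        g = g - (18 + total)
    total = offset + g
    for total in p:
        g = offset % p % (total + g)
    p = p - 35
    offset = 38 // 27
    for data in p:
        log(total)
        if g > offset:
            break
    process(g)
    return 13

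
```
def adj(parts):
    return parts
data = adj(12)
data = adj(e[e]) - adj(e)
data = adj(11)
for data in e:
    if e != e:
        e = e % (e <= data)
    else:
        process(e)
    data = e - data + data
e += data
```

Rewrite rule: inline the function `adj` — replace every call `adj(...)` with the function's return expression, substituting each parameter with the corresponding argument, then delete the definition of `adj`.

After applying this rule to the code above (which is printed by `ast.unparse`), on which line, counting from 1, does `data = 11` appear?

3

Transformed code:
data = 12
data = e[e] - e
data = 11
for data in e:
    if e != e:
        e = e % (e <= data)
    else:
        process(e)
    data = e - data + data
e += data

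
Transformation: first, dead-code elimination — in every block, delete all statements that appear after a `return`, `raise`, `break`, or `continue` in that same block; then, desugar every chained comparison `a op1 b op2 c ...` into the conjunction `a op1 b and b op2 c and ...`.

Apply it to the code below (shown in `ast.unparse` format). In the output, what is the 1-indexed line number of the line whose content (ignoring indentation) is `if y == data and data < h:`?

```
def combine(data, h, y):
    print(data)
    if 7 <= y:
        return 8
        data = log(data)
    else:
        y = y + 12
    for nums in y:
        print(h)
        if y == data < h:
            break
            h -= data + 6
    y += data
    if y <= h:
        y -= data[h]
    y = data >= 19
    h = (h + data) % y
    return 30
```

Transformed code:
def combine(data, h, y):
    print(data)
    if 7 <= y:
        return 8
    else:
        y = y + 12
    for nums in y:
        print(h)
        if y == data and data < h:
            break
    y += data
    if y <= h:
        y -= data[h]
    y = data >= 19
    h = (h + data) % y
    return 30

9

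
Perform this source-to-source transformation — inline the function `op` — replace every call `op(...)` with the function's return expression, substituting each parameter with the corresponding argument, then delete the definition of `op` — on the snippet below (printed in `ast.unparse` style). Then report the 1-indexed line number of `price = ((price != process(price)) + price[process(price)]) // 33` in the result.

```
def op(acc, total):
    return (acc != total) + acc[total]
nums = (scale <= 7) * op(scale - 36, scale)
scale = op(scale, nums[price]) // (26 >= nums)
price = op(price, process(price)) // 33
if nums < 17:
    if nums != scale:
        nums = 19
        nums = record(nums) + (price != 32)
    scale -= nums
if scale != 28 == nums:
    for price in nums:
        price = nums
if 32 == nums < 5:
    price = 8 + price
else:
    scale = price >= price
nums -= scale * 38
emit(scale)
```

Transformed code:
nums = (scale <= 7) * ((scale - 36 != scale) + (scale - 36)[scale])
scale = ((scale != nums[price]) + scale[nums[price]]) // (26 >= nums)
price = ((price != process(price)) + price[process(price)]) // 33
if nums < 17:
    if nums != scale:
        nums = 19
        nums = record(nums) + (price != 32)
    scale -= nums
if scale != 28 == nums:
    for price in nums:
        price = nums
if 32 == nums < 5:
    price = 8 + price
else:
    scale = price >= price
nums -= scale * 38
emit(scale)

3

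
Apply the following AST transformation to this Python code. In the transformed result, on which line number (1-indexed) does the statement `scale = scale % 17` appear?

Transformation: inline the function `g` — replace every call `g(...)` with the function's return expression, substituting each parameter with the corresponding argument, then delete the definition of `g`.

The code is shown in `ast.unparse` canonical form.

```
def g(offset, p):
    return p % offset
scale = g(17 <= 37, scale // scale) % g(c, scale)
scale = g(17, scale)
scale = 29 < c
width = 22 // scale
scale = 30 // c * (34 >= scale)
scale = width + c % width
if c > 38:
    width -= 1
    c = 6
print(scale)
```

Transformed code:
scale = scale // scale % (17 <= 37) % (scale % c)
scale = scale % 17
scale = 29 < c
width = 22 // scale
scale = 30 // c * (34 >= scale)
scale = width + c % width
if c > 38:
    width -= 1
    c = 6
print(scale)

2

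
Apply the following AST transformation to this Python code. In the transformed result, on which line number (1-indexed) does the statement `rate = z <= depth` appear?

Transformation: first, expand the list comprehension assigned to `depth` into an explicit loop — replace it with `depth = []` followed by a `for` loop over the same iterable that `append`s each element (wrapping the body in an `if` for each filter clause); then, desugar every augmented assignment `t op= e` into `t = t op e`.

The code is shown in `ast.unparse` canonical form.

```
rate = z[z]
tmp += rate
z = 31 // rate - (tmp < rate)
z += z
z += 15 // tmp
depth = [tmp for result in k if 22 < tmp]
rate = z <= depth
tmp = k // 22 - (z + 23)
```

Transformed code:
rate = z[z]
tmp = tmp + rate
z = 31 // rate - (tmp < rate)
z = z + z
z = z + 15 // tmp
depth = []
for result in k:
    if 22 < tmp:
        depth.append(tmp)
rate = z <= depth
tmp = k // 22 - (z + 23)

10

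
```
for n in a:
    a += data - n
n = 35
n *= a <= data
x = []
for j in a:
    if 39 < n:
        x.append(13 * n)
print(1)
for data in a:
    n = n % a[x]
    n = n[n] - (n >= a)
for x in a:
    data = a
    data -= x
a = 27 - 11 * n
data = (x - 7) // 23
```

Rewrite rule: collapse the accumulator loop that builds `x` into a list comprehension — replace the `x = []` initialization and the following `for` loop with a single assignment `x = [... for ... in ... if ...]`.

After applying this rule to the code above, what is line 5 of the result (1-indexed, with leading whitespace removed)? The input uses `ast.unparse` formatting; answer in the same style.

x = [13 * n for j in a if 39 < n]

Transformed code:
for n in a:
    a += data - n
n = 35
n *= a <= data
x = [13 * n for j in a if 39 < n]
print(1)
for data in a:
    n = n % a[x]
    n = n[n] - (n >= a)
for x in a:
    data = a
    data -= x
a = 27 - 11 * n
data = (x - 7) // 23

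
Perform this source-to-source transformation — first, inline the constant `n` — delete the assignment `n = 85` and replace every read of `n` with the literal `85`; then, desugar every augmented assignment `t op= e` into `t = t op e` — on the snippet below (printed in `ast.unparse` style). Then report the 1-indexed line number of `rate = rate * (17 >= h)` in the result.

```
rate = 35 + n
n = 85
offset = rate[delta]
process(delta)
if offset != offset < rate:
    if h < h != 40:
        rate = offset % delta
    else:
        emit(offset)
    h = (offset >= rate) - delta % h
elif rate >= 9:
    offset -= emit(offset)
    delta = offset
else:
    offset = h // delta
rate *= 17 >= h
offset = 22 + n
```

15

Transformed code:
rate = 35 + 85
offset = rate[delta]
process(delta)
if offset != offset < rate:
    if h < h != 40:
        rate = offset % delta
    else:
        emit(offset)
    h = (offset >= rate) - delta % h
elif rate >= 9:
    offset = offset - emit(offset)
    delta = offset
else:
    offset = h // delta
rate = rate * (17 >= h)
offset = 22 + 85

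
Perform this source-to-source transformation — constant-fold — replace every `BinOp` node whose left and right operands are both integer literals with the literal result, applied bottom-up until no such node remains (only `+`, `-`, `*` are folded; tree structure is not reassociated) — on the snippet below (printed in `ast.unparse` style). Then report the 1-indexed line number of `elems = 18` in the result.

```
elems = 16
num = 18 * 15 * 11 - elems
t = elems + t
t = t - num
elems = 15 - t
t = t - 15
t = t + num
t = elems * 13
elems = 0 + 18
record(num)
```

Transformed code:
elems = 16
num = 2970 - elems
t = elems + t
t = t - num
elems = 15 - t
t = t - 15
t = t + num
t = elems * 13
elems = 18
record(num)

9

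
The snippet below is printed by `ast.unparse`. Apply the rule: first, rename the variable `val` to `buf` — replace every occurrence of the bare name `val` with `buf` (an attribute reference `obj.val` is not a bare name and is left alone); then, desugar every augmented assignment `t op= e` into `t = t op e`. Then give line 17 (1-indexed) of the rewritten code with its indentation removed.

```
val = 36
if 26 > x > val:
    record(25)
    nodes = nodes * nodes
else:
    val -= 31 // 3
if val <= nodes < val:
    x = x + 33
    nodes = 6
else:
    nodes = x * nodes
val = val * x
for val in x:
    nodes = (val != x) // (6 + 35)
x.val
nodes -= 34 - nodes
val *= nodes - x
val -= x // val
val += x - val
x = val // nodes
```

buf = buf * (nodes - x)

Transformed code:
buf = 36
if 26 > x > buf:
    record(25)
    nodes = nodes * nodes
else:
    buf = buf - 31 // 3
if buf <= nodes < buf:
    x = x + 33
    nodes = 6
else:
    nodes = x * nodes
buf = buf * x
for buf in x:
    nodes = (buf != x) // (6 + 35)
x.val
nodes = nodes - (34 - nodes)
buf = buf * (nodes - x)
buf = buf - x // buf
buf = buf + (x - buf)
x = buf // nodes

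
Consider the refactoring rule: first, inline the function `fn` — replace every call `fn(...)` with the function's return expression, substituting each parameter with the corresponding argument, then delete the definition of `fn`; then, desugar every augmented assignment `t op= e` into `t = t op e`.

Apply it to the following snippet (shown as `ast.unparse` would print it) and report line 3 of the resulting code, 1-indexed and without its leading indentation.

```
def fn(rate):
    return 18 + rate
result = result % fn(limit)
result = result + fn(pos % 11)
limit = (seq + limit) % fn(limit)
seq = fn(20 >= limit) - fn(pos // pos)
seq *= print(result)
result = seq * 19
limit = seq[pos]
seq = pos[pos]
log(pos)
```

limit = (seq + limit) % (18 + limit)

Transformed code:
result = result % (18 + limit)
result = result + (18 + pos % 11)
limit = (seq + limit) % (18 + limit)
seq = 18 + (20 >= limit) - (18 + pos // pos)
seq = seq * print(result)
result = seq * 19
limit = seq[pos]
seq = pos[pos]
log(pos)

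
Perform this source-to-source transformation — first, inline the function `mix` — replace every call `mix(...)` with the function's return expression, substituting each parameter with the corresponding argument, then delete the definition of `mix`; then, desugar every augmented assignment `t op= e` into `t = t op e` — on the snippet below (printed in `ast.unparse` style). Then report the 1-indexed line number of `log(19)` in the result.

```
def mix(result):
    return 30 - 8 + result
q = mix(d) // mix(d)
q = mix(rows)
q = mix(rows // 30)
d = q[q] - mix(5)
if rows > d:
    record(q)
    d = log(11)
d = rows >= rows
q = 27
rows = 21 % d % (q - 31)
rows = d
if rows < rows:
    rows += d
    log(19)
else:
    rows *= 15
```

14

Transformed code:
q = (30 - 8 + d) // (30 - 8 + d)
q = 30 - 8 + rows
q = 30 - 8 + rows // 30
d = q[q] - (30 - 8 + 5)
if rows > d:
    record(q)
    d = log(11)
d = rows >= rows
q = 27
rows = 21 % d % (q - 31)
rows = d
if rows < rows:
    rows = rows + d
    log(19)
else:
    rows = rows * 15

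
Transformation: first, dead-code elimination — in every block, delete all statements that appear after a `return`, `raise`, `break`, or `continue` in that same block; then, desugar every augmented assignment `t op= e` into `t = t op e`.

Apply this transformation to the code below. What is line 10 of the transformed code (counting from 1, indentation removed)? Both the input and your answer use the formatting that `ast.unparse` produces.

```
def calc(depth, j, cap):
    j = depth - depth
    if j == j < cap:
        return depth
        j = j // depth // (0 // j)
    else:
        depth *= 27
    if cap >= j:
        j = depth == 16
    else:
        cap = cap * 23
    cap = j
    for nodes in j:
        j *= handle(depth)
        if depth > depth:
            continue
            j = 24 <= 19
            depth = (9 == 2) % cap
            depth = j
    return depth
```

Transformed code:
def calc(depth, j, cap):
    j = depth - depth
    if j == j < cap:
        return depth
    else:
        depth = depth * 27
    if cap >= j:
        j = depth == 16
    else:
        cap = cap * 23
    cap = j
    for nodes in j:
        j = j * handle(depth)
        if depth > depth:
            continue
    return depth

cap = cap * 23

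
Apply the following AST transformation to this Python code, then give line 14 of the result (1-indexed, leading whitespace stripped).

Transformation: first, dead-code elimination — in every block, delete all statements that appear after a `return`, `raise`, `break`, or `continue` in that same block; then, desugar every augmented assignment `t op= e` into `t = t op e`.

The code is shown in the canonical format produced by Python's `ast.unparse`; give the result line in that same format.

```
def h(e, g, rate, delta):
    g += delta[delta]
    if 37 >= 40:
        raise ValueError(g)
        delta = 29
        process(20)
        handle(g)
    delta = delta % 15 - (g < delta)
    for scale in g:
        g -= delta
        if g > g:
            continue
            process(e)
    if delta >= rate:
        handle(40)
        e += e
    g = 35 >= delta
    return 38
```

Transformed code:
def h(e, g, rate, delta):
    g = g + delta[delta]
    if 37 >= 40:
        raise ValueError(g)
    delta = delta % 15 - (g < delta)
    for scale in g:
        g = g - delta
        if g > g:
            continue
    if delta >= rate:
        handle(40)
        e = e + e
    g = 35 >= delta
    return 38

return 38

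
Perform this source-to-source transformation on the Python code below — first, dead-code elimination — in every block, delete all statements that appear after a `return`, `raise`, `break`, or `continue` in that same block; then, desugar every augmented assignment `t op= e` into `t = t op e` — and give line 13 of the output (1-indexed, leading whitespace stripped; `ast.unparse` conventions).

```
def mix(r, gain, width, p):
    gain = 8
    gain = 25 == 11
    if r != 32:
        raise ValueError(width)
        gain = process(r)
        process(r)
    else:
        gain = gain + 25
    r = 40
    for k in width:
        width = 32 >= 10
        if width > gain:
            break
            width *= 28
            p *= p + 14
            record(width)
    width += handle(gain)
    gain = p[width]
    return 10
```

Transformed code:
def mix(r, gain, width, p):
    gain = 8
    gain = 25 == 11
    if r != 32:
        raise ValueError(width)
    else:
        gain = gain + 25
    r = 40
    for k in width:
        width = 32 >= 10
        if width > gain:
            break
    width = width + handle(gain)
    gain = p[width]
    return 10

width = width + handle(gain)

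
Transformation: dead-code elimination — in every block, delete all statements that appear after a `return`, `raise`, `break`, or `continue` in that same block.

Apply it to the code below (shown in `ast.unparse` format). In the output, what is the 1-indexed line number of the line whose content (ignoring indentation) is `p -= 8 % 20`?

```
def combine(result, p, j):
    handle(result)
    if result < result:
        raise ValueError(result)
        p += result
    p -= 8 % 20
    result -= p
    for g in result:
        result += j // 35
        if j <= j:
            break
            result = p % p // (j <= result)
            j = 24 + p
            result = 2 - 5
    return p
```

5

Transformed code:
def combine(result, p, j):
    handle(result)
    if result < result:
        raise ValueError(result)
    p -= 8 % 20
    result -= p
    for g in result:
        result += j // 35
        if j <= j:
            break
    return p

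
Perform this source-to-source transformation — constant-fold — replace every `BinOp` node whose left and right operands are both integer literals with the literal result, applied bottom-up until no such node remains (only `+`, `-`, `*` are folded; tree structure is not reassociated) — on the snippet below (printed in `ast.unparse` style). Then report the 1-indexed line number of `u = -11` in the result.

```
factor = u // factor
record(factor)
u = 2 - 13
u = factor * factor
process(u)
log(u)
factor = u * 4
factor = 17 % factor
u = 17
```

Transformed code:
factor = u // factor
record(factor)
u = -11
u = factor * factor
process(u)
log(u)
factor = u * 4
factor = 17 % factor
u = 17

3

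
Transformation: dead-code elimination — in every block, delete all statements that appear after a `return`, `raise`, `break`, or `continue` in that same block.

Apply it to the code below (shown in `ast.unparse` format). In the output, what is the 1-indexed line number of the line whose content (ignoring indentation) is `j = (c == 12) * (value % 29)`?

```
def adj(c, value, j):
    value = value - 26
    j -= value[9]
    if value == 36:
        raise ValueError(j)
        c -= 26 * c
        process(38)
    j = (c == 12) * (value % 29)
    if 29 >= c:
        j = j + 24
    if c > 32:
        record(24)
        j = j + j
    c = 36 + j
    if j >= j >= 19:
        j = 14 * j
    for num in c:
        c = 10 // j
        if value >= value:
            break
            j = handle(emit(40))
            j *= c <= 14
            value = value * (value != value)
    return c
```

6

Transformed code:
def adj(c, value, j):
    value = value - 26
    j -= value[9]
    if value == 36:
        raise ValueError(j)
    j = (c == 12) * (value % 29)
    if 29 >= c:
        j = j + 24
    if c > 32:
        record(24)
        j = j + j
    c = 36 + j
    if j >= j >= 19:
        j = 14 * j
    for num in c:
        c = 10 // j
        if value >= value:
            break
    return c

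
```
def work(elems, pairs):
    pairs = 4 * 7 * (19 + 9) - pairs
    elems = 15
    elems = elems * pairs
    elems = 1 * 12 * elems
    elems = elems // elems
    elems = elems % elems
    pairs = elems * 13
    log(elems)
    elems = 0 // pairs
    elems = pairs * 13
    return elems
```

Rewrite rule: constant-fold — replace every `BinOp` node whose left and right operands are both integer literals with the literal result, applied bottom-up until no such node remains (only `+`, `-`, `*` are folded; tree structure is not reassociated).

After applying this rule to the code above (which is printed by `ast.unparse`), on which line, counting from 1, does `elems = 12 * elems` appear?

5

Transformed code:
def work(elems, pairs):
    pairs = 784 - pairs
    elems = 15
    elems = elems * pairs
    elems = 12 * elems
    elems = elems // elems
    elems = elems % elems
    pairs = elems * 13
    log(elems)
    elems = 0 // pairs
    elems = pairs * 13
    return elems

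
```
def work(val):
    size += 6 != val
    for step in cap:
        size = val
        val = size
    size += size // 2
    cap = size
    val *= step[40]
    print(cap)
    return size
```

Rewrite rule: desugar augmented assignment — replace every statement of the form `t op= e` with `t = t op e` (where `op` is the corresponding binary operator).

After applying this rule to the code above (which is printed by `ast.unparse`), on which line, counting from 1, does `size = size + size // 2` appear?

6

Transformed code:
def work(val):
    size = size + (6 != val)
    for step in cap:
        size = val
        val = size
    size = size + size // 2
    cap = size
    val = val * step[40]
    print(cap)
    return size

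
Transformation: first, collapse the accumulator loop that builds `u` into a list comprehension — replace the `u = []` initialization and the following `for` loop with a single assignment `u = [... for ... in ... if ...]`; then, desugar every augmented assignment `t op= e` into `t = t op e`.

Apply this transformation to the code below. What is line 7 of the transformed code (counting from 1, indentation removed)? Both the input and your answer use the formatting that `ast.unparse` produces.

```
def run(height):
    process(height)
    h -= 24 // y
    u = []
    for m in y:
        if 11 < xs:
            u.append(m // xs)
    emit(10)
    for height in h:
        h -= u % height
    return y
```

Transformed code:
def run(height):
    process(height)
    h = h - 24 // y
    u = [m // xs for m in y if 11 < xs]
    emit(10)
    for height in h:
        h = h - u % height
    return y

h = h - u % height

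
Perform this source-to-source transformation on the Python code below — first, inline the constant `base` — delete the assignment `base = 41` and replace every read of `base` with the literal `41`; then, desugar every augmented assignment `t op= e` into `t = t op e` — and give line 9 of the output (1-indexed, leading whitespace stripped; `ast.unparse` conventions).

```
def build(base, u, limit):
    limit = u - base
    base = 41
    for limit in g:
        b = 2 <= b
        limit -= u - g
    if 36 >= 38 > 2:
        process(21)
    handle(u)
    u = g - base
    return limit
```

u = g - 41

Transformed code:
def build(base, u, limit):
    limit = u - 41
    for limit in g:
        b = 2 <= b
        limit = limit - (u - g)
    if 36 >= 38 > 2:
        process(21)
    handle(u)
    u = g - 41
    return limit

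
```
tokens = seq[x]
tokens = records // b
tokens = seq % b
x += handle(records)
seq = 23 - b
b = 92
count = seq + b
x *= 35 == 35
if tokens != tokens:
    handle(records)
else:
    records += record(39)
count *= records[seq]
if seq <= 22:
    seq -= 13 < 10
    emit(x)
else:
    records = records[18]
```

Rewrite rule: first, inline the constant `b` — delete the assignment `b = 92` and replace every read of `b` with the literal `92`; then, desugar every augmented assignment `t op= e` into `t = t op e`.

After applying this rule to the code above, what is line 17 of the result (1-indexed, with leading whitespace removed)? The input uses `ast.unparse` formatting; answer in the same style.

Transformed code:
tokens = seq[x]
tokens = records // 92
tokens = seq % 92
x = x + handle(records)
seq = 23 - 92
count = seq + 92
x = x * (35 == 35)
if tokens != tokens:
    handle(records)
else:
    records = records + record(39)
count = count * records[seq]
if seq <= 22:
    seq = seq - (13 < 10)
    emit(x)
else:
    records = records[18]

records = records[18]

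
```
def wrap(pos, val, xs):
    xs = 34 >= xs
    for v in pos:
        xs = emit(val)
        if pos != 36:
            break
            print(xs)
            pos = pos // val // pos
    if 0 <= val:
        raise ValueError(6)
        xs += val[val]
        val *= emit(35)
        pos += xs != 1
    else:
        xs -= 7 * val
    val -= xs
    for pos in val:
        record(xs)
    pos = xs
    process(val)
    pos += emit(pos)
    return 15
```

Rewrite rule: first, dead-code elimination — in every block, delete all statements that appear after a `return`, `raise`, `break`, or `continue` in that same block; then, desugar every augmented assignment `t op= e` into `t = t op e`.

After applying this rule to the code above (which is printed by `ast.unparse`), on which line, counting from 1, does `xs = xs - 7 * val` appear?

Transformed code:
def wrap(pos, val, xs):
    xs = 34 >= xs
    for v in pos:
        xs = emit(val)
        if pos != 36:
            break
    if 0 <= val:
        raise ValueError(6)
    else:
        xs = xs - 7 * val
    val = val - xs
    for pos in val:
        record(xs)
    pos = xs
    process(val)
    pos = pos + emit(pos)
    return 15

10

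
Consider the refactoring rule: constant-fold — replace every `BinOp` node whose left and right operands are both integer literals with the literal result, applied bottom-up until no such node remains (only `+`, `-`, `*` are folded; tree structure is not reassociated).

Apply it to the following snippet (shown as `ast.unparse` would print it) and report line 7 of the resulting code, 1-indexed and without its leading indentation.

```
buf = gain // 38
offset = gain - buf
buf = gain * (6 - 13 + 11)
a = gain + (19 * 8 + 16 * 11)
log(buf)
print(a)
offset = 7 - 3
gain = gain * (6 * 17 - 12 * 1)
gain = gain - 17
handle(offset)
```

offset = 4

Transformed code:
buf = gain // 38
offset = gain - buf
buf = gain * 4
a = gain + 328
log(buf)
print(a)
offset = 4
gain = gain * 90
gain = gain - 17
handle(offset)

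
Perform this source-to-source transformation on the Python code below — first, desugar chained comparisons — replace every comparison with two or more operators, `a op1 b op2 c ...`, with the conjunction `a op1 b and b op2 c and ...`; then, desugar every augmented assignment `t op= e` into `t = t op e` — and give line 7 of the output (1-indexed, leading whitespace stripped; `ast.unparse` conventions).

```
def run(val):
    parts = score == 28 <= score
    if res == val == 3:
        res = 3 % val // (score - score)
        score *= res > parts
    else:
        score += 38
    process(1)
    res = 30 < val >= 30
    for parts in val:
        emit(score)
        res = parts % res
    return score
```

Transformed code:
def run(val):
    parts = score == 28 and 28 <= score
    if res == val and val == 3:
        res = 3 % val // (score - score)
        score = score * (res > parts)
    else:
        score = score + 38
    process(1)
    res = 30 < val and val >= 30
    for parts in val:
        emit(score)
        res = parts % res
    return score

score = score + 38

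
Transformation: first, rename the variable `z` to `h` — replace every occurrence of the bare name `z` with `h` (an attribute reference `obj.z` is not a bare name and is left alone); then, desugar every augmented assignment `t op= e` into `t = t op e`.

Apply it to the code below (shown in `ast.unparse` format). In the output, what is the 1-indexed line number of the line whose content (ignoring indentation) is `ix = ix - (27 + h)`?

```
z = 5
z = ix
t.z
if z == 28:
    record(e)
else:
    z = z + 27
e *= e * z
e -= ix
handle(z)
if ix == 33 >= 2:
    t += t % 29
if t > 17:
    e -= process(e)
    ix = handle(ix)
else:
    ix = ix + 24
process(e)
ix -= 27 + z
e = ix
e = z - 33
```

Transformed code:
h = 5
h = ix
t.z
if h == 28:
    record(e)
else:
    h = h + 27
e = e * (e * h)
e = e - ix
handle(h)
if ix == 33 >= 2:
    t = t + t % 29
if t > 17:
    e = e - process(e)
    ix = handle(ix)
else:
    ix = ix + 24
process(e)
ix = ix - (27 + h)
e = ix
e = h - 33

19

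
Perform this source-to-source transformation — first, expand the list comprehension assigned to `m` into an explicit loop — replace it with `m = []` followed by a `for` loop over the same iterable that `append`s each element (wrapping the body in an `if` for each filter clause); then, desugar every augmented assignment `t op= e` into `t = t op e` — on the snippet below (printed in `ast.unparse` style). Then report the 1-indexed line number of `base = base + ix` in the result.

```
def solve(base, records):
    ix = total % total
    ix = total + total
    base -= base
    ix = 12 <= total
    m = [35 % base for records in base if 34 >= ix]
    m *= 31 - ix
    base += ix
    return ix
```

Transformed code:
def solve(base, records):
    ix = total % total
    ix = total + total
    base = base - base
    ix = 12 <= total
    m = []
    for records in base:
        if 34 >= ix:
            m.append(35 % base)
    m = m * (31 - ix)
    base = base + ix
    return ix

11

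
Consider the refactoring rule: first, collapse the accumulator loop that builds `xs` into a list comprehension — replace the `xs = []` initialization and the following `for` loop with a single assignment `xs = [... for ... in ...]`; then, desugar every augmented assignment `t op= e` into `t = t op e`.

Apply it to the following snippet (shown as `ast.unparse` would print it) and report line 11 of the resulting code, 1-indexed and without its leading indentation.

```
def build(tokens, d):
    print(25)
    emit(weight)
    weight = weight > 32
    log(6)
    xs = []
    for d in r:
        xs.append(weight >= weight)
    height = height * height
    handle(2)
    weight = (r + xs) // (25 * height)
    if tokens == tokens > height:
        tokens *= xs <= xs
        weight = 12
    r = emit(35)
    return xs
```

tokens = tokens * (xs <= xs)

Transformed code:
def build(tokens, d):
    print(25)
    emit(weight)
    weight = weight > 32
    log(6)
    xs = [weight >= weight for d in r]
    height = height * height
    handle(2)
    weight = (r + xs) // (25 * height)
    if tokens == tokens > height:
        tokens = tokens * (xs <= xs)
        weight = 12
    r = emit(35)
    return xs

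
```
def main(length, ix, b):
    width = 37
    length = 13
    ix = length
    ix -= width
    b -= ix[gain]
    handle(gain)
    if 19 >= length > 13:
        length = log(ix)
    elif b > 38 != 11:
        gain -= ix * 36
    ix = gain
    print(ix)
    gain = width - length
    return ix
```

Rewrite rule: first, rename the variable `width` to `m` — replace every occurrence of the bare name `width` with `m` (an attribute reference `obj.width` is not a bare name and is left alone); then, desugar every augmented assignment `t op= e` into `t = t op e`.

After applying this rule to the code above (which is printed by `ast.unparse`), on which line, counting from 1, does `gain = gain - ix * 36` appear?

Transformed code:
def main(length, ix, b):
    m = 37
    length = 13
    ix = length
    ix = ix - m
    b = b - ix[gain]
    handle(gain)
    if 19 >= length > 13:
        length = log(ix)
    elif b > 38 != 11:
        gain = gain - ix * 36
    ix = gain
    print(ix)
    gain = m - length
    return ix

11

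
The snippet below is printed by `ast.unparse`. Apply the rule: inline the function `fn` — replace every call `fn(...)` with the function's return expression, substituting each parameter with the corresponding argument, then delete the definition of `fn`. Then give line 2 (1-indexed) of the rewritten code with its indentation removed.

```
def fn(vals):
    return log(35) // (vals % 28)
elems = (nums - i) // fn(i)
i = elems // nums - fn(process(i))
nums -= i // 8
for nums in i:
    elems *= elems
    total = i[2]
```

Transformed code:
elems = (nums - i) // (log(35) // (i % 28))
i = elems // nums - log(35) // (process(i) % 28)
nums -= i // 8
for nums in i:
    elems *= elems
    total = i[2]

i = elems // nums - log(35) // (process(i) % 28)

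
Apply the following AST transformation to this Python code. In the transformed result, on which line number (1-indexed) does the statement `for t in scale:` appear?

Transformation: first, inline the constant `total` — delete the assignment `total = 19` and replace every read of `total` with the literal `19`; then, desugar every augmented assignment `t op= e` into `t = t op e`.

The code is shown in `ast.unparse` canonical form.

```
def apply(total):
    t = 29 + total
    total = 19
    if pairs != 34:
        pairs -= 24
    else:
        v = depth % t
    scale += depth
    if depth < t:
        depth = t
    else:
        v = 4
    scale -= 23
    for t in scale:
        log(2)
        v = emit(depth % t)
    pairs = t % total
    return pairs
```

13

Transformed code:
def apply(total):
    t = 29 + 19
    if pairs != 34:
        pairs = pairs - 24
    else:
        v = depth % t
    scale = scale + depth
    if depth < t:
        depth = t
    else:
        v = 4
    scale = scale - 23
    for t in scale:
        log(2)
        v = emit(depth % t)
    pairs = t % 19
    return pairs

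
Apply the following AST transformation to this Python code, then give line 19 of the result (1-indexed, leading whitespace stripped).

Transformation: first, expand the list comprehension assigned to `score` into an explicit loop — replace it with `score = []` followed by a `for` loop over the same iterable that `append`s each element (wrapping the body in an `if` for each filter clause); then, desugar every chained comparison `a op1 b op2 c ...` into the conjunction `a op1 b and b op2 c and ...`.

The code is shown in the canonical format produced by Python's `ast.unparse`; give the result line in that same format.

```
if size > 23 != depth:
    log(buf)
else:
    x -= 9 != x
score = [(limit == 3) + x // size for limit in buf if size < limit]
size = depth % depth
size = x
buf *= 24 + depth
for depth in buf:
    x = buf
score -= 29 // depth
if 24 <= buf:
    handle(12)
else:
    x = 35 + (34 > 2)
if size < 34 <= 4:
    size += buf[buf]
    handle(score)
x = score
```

Transformed code:
if size > 23 and 23 != depth:
    log(buf)
else:
    x -= 9 != x
score = []
for limit in buf:
    if size < limit:
        score.append((limit == 3) + x // size)
size = depth % depth
size = x
buf *= 24 + depth
for depth in buf:
    x = buf
score -= 29 // depth
if 24 <= buf:
    handle(12)
else:
    x = 35 + (34 > 2)
if size < 34 and 34 <= 4:
    size += buf[buf]
    handle(score)
x = score

if size < 34 and 34 <= 4:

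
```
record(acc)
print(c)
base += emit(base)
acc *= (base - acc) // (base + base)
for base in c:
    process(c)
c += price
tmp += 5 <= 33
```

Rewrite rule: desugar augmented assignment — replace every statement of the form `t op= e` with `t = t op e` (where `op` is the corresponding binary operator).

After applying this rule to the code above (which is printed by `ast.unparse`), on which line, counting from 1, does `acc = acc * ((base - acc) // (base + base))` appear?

Transformed code:
record(acc)
print(c)
base = base + emit(base)
acc = acc * ((base - acc) // (base + base))
for base in c:
    process(c)
c = c + price
tmp = tmp + (5 <= 33)

4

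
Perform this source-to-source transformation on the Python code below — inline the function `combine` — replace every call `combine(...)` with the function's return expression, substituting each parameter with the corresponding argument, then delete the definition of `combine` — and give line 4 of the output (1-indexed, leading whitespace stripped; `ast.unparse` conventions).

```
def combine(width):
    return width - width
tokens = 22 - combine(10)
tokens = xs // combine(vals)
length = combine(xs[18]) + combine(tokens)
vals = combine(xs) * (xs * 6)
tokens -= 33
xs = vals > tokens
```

Transformed code:
tokens = 22 - (10 - 10)
tokens = xs // (vals - vals)
length = xs[18] - xs[18] + (tokens - tokens)
vals = (xs - xs) * (xs * 6)
tokens -= 33
xs = vals > tokens

vals = (xs - xs) * (xs * 6)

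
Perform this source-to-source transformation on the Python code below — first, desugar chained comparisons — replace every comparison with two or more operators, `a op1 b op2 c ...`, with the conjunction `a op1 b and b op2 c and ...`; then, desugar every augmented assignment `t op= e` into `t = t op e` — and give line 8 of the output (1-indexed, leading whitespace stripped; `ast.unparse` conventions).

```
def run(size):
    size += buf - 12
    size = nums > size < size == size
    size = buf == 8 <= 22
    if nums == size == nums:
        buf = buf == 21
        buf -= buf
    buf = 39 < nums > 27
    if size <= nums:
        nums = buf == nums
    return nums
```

buf = 39 < nums and nums > 27

Transformed code:
def run(size):
    size = size + (buf - 12)
    size = nums > size and size < size and (size == size)
    size = buf == 8 and 8 <= 22
    if nums == size and size == nums:
        buf = buf == 21
        buf = buf - buf
    buf = 39 < nums and nums > 27
    if size <= nums:
        nums = buf == nums
    return nums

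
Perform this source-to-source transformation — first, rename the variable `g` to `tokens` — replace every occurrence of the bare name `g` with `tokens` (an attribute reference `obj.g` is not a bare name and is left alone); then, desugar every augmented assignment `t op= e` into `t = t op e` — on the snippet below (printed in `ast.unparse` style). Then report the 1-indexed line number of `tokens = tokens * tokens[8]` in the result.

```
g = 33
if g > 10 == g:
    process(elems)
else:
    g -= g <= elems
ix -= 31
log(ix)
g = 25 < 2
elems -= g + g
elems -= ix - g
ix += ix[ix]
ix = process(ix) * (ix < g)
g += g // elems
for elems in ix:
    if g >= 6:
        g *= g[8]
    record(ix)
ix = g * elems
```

16

Transformed code:
tokens = 33
if tokens > 10 == tokens:
    process(elems)
else:
    tokens = tokens - (tokens <= elems)
ix = ix - 31
log(ix)
tokens = 25 < 2
elems = elems - (tokens + tokens)
elems = elems - (ix - tokens)
ix = ix + ix[ix]
ix = process(ix) * (ix < tokens)
tokens = tokens + tokens // elems
for elems in ix:
    if tokens >= 6:
        tokens = tokens * tokens[8]
    record(ix)
ix = tokens * elems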